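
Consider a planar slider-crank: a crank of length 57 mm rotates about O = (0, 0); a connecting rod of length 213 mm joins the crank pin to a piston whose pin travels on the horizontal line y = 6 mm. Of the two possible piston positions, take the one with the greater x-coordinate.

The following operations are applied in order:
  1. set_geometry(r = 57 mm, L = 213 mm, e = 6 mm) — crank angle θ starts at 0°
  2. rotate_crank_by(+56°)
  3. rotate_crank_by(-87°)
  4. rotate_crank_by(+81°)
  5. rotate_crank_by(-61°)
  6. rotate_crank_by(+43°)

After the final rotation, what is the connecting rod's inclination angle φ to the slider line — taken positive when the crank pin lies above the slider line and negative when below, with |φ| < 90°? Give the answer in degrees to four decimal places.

set_geometry: r = 57 mm, L = 213 mm, e = 6 mm; θ ← 0°
rotate_crank_by(+56°): θ ← 0° +56° = 56°
rotate_crank_by(-87°): θ ← 56° -87° = -31°
rotate_crank_by(+81°): θ ← -31° +81° = 50°
rotate_crank_by(-61°): θ ← 50° -61° = -11°
rotate_crank_by(+43°): θ ← -11° +43° = 32°
crank pin P = (r cos θ, r sin θ) = (48.338741, 30.205398)
h = r sin θ − e = 30.205398 − 6 = 24.205398
sin φ = h / L = 24.205398 / 213 = 0.11364037
φ = arcsin(0.11364037) = 6.525210°

6.5252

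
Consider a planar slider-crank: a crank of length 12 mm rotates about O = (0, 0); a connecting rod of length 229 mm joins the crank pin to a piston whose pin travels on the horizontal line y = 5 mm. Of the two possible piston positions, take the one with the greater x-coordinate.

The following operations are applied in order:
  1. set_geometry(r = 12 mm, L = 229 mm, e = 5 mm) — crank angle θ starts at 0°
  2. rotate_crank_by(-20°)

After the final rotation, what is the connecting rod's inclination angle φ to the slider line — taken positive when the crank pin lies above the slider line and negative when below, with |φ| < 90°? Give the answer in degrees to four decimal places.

set_geometry: r = 12 mm, L = 229 mm, e = 5 mm; θ ← 0°
rotate_crank_by(-20°): θ ← 0° -20° = -20°
crank pin P = (r cos θ, r sin θ) = (11.276311, -4.104242)
h = r sin θ − e = -4.104242 − 5 = -9.104242
sin φ = h / L = -9.104242 / 229 = -0.03975651
φ = arcsin(-0.03975651) = -2.278481°

-2.2785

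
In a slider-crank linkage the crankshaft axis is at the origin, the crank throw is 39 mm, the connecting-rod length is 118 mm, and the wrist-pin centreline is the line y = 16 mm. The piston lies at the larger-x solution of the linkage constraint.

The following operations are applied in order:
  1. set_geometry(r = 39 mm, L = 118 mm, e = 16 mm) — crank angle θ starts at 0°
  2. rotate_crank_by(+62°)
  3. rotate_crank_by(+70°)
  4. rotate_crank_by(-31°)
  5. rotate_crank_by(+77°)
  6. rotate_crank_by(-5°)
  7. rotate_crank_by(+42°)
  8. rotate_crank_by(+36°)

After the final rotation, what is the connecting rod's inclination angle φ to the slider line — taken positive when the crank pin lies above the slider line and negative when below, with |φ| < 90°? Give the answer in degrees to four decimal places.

set_geometry: r = 39 mm, L = 118 mm, e = 16 mm; θ ← 0°
rotate_crank_by(+62°): θ ← 0° +62° = 62°
rotate_crank_by(+70°): θ ← 62° +70° = 132°
rotate_crank_by(-31°): θ ← 132° -31° = 101°
rotate_crank_by(+77°): θ ← 101° +77° = 178°
rotate_crank_by(-5°): θ ← 178° -5° = 173°
rotate_crank_by(+42°): θ ← 173° +42° = 215°
rotate_crank_by(+36°): θ ← 215° +36° = 251°
crank pin P = (r cos θ, r sin θ) = (-12.697158, -36.875224)
h = r sin θ − e = -36.875224 − 16 = -52.875224
sin φ = h / L = -52.875224 / 118 = -0.44809512
φ = arcsin(-0.44809512) = -26.621535°

-26.6215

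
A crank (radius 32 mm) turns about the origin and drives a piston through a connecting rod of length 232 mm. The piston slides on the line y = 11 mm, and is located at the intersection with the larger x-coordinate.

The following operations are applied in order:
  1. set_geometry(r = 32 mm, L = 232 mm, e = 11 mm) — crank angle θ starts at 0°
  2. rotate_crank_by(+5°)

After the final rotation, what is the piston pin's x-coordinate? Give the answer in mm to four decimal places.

263.7329

set_geometry: r = 32 mm, L = 232 mm, e = 11 mm; θ ← 0°
rotate_crank_by(+5°): θ ← 0° +5° = 5°
crank pin P = (r cos θ, r sin θ) = (31.878230, 2.788984)
h = r sin θ − e = 2.788984 − 11 = -8.211016
x = r cos θ + √(L² − h²) = 31.878230 + √(53824.0 − 67.4208) = 31.878230 + 231.854651 = 263.732881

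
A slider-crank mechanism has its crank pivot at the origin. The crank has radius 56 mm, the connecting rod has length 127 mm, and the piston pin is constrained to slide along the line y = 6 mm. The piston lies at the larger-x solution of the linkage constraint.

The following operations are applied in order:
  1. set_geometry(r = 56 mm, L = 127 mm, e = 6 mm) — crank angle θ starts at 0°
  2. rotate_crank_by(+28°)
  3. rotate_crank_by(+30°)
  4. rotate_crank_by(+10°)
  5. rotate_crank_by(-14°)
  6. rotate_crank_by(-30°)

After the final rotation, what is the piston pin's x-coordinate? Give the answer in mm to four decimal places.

177.0455

set_geometry: r = 56 mm, L = 127 mm, e = 6 mm; θ ← 0°
rotate_crank_by(+28°): θ ← 0° +28° = 28°
rotate_crank_by(+30°): θ ← 28° +30° = 58°
rotate_crank_by(+10°): θ ← 58° +10° = 68°
rotate_crank_by(-14°): θ ← 68° -14° = 54°
rotate_crank_by(-30°): θ ← 54° -30° = 24°
crank pin P = (r cos θ, r sin θ) = (51.158546, 22.777252)
h = r sin θ − e = 22.777252 − 6 = 16.777252
x = r cos θ + √(L² − h²) = 51.158546 + √(16129.0 − 281.4762) = 51.158546 + 125.886949 = 177.045494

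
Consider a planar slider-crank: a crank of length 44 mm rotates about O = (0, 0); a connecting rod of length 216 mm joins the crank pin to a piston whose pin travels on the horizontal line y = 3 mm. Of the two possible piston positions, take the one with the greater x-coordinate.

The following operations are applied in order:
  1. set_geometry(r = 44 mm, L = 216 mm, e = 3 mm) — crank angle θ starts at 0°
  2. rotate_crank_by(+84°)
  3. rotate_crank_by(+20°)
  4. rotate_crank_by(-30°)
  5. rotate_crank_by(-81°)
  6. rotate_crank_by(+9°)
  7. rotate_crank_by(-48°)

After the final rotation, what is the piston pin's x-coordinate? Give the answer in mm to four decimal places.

set_geometry: r = 44 mm, L = 216 mm, e = 3 mm; θ ← 0°
rotate_crank_by(+84°): θ ← 0° +84° = 84°
rotate_crank_by(+20°): θ ← 84° +20° = 104°
rotate_crank_by(-30°): θ ← 104° -30° = 74°
rotate_crank_by(-81°): θ ← 74° -81° = -7°
rotate_crank_by(+9°): θ ← -7° +9° = 2°
rotate_crank_by(-48°): θ ← 2° -48° = -46°
crank pin P = (r cos θ, r sin θ) = (30.564968, -31.650951)
h = r sin θ − e = -31.650951 − 3 = -34.650951
x = r cos θ + √(L² − h²) = 30.564968 + √(46656.0 − 1200.6884) = 30.564968 + 213.202513 = 243.767481

243.7675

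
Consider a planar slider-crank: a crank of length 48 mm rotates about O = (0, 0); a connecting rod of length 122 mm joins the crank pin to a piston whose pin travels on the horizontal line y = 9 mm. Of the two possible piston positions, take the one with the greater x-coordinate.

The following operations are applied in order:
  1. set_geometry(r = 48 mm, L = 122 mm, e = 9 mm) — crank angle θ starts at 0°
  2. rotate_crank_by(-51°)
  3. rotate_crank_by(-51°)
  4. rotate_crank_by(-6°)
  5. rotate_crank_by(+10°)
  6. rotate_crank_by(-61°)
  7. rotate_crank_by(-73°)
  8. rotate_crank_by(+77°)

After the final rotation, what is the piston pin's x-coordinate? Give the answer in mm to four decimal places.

74.9301

set_geometry: r = 48 mm, L = 122 mm, e = 9 mm; θ ← 0°
rotate_crank_by(-51°): θ ← 0° -51° = -51°
rotate_crank_by(-51°): θ ← -51° -51° = -102°
rotate_crank_by(-6°): θ ← -102° -6° = -108°
rotate_crank_by(+10°): θ ← -108° +10° = -98°
rotate_crank_by(-61°): θ ← -98° -61° = -159°
rotate_crank_by(-73°): θ ← -159° -73° = -232°
rotate_crank_by(+77°): θ ← -232° +77° = -155°
crank pin P = (r cos θ, r sin θ) = (-43.502774, -20.285677)
h = r sin θ − e = -20.285677 − 9 = -29.285677
x = r cos θ + √(L² − h²) = -43.502774 + √(14884.0 − 857.6509) = -43.502774 + 118.432889 = 74.930115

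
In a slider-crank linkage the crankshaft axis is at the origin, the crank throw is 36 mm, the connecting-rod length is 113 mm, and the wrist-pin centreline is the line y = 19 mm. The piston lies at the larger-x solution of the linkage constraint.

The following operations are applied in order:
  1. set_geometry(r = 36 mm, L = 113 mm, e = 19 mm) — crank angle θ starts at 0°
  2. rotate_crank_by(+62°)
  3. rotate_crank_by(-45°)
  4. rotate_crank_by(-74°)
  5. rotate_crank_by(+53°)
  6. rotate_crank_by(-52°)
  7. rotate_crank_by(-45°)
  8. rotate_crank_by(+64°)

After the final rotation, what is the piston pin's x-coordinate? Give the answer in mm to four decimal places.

134.1801

set_geometry: r = 36 mm, L = 113 mm, e = 19 mm; θ ← 0°
rotate_crank_by(+62°): θ ← 0° +62° = 62°
rotate_crank_by(-45°): θ ← 62° -45° = 17°
rotate_crank_by(-74°): θ ← 17° -74° = -57°
rotate_crank_by(+53°): θ ← -57° +53° = -4°
rotate_crank_by(-52°): θ ← -4° -52° = -56°
rotate_crank_by(-45°): θ ← -56° -45° = -101°
rotate_crank_by(+64°): θ ← -101° +64° = -37°
crank pin P = (r cos θ, r sin θ) = (28.750878, -21.665341)
h = r sin θ − e = -21.665341 − 19 = -40.665341
x = r cos θ + √(L² − h²) = 28.750878 + √(12769.0 − 1653.6699) = 28.750878 + 105.429266 = 134.180144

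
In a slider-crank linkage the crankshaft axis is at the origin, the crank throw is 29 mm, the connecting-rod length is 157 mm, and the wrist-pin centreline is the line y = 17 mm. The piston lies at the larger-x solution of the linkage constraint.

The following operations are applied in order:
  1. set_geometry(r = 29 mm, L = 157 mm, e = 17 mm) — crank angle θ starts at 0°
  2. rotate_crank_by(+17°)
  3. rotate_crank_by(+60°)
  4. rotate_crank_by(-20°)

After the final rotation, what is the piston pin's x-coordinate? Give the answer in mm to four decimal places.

172.6237

set_geometry: r = 29 mm, L = 157 mm, e = 17 mm; θ ← 0°
rotate_crank_by(+17°): θ ← 0° +17° = 17°
rotate_crank_by(+60°): θ ← 17° +60° = 77°
rotate_crank_by(-20°): θ ← 77° -20° = 57°
crank pin P = (r cos θ, r sin θ) = (15.794532, 24.321446)
h = r sin θ − e = 24.321446 − 17 = 7.321446
x = r cos θ + √(L² − h²) = 15.794532 + √(24649.0 − 53.6036) = 15.794532 + 156.829195 = 172.623727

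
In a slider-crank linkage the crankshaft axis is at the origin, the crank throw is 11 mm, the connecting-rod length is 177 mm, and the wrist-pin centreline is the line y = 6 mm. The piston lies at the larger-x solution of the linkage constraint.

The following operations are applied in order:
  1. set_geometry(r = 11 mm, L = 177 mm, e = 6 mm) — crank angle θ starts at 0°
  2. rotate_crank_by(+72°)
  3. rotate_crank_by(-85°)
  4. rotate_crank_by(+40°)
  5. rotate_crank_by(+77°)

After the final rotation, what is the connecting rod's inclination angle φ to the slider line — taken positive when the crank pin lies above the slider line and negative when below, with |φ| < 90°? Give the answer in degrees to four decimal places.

1.5129

set_geometry: r = 11 mm, L = 177 mm, e = 6 mm; θ ← 0°
rotate_crank_by(+72°): θ ← 0° +72° = 72°
rotate_crank_by(-85°): θ ← 72° -85° = -13°
rotate_crank_by(+40°): θ ← -13° +40° = 27°
rotate_crank_by(+77°): θ ← 27° +77° = 104°
crank pin P = (r cos θ, r sin θ) = (-2.661141, 10.673253)
h = r sin θ − e = 10.673253 − 6 = 4.673253
sin φ = h / L = 4.673253 / 177 = 0.02640256
φ = arcsin(0.02640256) = 1.512931°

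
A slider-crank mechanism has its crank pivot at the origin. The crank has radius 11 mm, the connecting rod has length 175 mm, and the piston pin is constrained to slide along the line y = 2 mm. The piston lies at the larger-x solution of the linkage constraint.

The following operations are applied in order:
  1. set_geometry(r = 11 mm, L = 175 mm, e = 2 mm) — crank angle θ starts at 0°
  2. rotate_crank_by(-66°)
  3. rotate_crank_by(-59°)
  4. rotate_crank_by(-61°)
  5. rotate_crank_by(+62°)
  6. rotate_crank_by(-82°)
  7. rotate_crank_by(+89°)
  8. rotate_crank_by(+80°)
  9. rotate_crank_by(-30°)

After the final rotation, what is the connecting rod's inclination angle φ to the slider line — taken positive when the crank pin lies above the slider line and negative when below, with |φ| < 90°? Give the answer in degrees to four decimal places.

set_geometry: r = 11 mm, L = 175 mm, e = 2 mm; θ ← 0°
rotate_crank_by(-66°): θ ← 0° -66° = -66°
rotate_crank_by(-59°): θ ← -66° -59° = -125°
rotate_crank_by(-61°): θ ← -125° -61° = -186°
rotate_crank_by(+62°): θ ← -186° +62° = -124°
rotate_crank_by(-82°): θ ← -124° -82° = -206°
rotate_crank_by(+89°): θ ← -206° +89° = -117°
rotate_crank_by(+80°): θ ← -117° +80° = -37°
rotate_crank_by(-30°): θ ← -37° -30° = -67°
crank pin P = (r cos θ, r sin θ) = (4.298042, -10.125553)
h = r sin θ − e = -10.125553 − 2 = -12.125553
sin φ = h / L = -12.125553 / 175 = -0.06928888
φ = arcsin(-0.06928888) = -3.973144°

-3.9731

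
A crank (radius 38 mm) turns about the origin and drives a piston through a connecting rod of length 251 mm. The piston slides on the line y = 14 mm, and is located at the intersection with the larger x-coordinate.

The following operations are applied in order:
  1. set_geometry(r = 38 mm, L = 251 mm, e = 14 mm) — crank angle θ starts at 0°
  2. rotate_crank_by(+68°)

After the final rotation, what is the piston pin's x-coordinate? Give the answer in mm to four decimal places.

set_geometry: r = 38 mm, L = 251 mm, e = 14 mm; θ ← 0°
rotate_crank_by(+68°): θ ← 0° +68° = 68°
crank pin P = (r cos θ, r sin θ) = (14.235051, 35.232986)
h = r sin θ − e = 35.232986 − 14 = 21.232986
x = r cos θ + √(L² − h²) = 14.235051 + √(63001.0 − 450.8397) = 14.235051 + 250.100300 = 264.335351

264.3354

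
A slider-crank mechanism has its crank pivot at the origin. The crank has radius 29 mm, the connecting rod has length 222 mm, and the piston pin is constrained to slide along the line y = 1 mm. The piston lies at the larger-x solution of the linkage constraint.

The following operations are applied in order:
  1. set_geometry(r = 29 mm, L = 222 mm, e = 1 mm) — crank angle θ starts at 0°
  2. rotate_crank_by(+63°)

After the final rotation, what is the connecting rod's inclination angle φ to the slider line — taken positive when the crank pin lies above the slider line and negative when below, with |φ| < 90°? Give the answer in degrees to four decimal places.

6.4242

set_geometry: r = 29 mm, L = 222 mm, e = 1 mm; θ ← 0°
rotate_crank_by(+63°): θ ← 0° +63° = 63°
crank pin P = (r cos θ, r sin θ) = (13.165724, 25.839189)
h = r sin θ − e = 25.839189 − 1 = 24.839189
sin φ = h / L = 24.839189 / 222 = 0.11188824
φ = arcsin(0.11188824) = 6.424176°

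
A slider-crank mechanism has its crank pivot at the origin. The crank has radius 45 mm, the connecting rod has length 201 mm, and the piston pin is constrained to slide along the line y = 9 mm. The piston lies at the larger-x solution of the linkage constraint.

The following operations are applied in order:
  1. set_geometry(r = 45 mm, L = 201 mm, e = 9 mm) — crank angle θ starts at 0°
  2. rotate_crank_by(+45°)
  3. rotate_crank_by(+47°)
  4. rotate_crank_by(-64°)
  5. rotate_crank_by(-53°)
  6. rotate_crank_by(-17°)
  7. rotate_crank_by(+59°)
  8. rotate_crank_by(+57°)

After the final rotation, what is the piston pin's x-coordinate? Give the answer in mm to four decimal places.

set_geometry: r = 45 mm, L = 201 mm, e = 9 mm; θ ← 0°
rotate_crank_by(+45°): θ ← 0° +45° = 45°
rotate_crank_by(+47°): θ ← 45° +47° = 92°
rotate_crank_by(-64°): θ ← 92° -64° = 28°
rotate_crank_by(-53°): θ ← 28° -53° = -25°
rotate_crank_by(-17°): θ ← -25° -17° = -42°
rotate_crank_by(+59°): θ ← -42° +59° = 17°
rotate_crank_by(+57°): θ ← 17° +57° = 74°
crank pin P = (r cos θ, r sin θ) = (12.403681, 43.256776)
h = r sin θ − e = 43.256776 − 9 = 34.256776
x = r cos θ + √(L² − h²) = 12.403681 + √(40401.0 − 1173.5267) = 12.403681 + 198.059267 = 210.462948

210.4629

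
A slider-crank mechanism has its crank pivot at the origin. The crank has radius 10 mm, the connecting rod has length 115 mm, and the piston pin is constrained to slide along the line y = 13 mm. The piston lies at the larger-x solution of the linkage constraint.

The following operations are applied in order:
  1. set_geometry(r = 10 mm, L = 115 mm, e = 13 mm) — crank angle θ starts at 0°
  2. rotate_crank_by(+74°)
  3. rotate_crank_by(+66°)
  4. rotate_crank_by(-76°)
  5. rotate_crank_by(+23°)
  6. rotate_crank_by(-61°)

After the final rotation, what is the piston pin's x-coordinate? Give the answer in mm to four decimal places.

123.6647

set_geometry: r = 10 mm, L = 115 mm, e = 13 mm; θ ← 0°
rotate_crank_by(+74°): θ ← 0° +74° = 74°
rotate_crank_by(+66°): θ ← 74° +66° = 140°
rotate_crank_by(-76°): θ ← 140° -76° = 64°
rotate_crank_by(+23°): θ ← 64° +23° = 87°
rotate_crank_by(-61°): θ ← 87° -61° = 26°
crank pin P = (r cos θ, r sin θ) = (8.987940, 4.383711)
h = r sin θ − e = 4.383711 − 13 = -8.616289
x = r cos θ + √(L² − h²) = 8.987940 + √(13225.0 − 74.2404) = 8.987940 + 114.676761 = 123.664702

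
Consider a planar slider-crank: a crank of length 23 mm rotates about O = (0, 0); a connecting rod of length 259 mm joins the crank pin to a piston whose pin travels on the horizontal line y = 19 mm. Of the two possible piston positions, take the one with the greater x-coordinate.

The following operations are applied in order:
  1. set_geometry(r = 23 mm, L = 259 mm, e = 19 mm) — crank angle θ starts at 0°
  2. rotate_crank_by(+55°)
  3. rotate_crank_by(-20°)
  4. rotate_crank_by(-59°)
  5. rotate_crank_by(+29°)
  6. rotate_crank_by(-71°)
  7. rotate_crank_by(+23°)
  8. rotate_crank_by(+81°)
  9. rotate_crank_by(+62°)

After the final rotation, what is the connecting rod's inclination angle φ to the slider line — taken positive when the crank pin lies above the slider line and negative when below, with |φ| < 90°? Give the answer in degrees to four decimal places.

set_geometry: r = 23 mm, L = 259 mm, e = 19 mm; θ ← 0°
rotate_crank_by(+55°): θ ← 0° +55° = 55°
rotate_crank_by(-20°): θ ← 55° -20° = 35°
rotate_crank_by(-59°): θ ← 35° -59° = -24°
rotate_crank_by(+29°): θ ← -24° +29° = 5°
rotate_crank_by(-71°): θ ← 5° -71° = -66°
rotate_crank_by(+23°): θ ← -66° +23° = -43°
rotate_crank_by(+81°): θ ← -43° +81° = 38°
rotate_crank_by(+62°): θ ← 38° +62° = 100°
crank pin P = (r cos θ, r sin θ) = (-3.993908, 22.650578)
h = r sin θ − e = 22.650578 − 19 = 3.650578
sin φ = h / L = 3.650578 / 259 = 0.01409490
φ = arcsin(0.01409490) = 0.807605°

0.8076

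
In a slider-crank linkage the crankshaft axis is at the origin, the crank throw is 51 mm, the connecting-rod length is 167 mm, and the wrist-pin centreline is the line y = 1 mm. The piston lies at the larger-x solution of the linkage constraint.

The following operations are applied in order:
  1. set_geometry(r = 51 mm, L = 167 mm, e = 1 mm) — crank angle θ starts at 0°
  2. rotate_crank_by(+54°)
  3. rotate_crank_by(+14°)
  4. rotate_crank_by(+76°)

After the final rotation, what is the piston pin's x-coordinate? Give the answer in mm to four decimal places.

123.2069

set_geometry: r = 51 mm, L = 167 mm, e = 1 mm; θ ← 0°
rotate_crank_by(+54°): θ ← 0° +54° = 54°
rotate_crank_by(+14°): θ ← 54° +14° = 68°
rotate_crank_by(+76°): θ ← 68° +76° = 144°
crank pin P = (r cos θ, r sin θ) = (-41.259867, 29.977048)
h = r sin θ − e = 29.977048 − 1 = 28.977048
x = r cos θ + √(L² − h²) = -41.259867 + √(27889.0 − 839.6693) = -41.259867 + 164.466807 = 123.206941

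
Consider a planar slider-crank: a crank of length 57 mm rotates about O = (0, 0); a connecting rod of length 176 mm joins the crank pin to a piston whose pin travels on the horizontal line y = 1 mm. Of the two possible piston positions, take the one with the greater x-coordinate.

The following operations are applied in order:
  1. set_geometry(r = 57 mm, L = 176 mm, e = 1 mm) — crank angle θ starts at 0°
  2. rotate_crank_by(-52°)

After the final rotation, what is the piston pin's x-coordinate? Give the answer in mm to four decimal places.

set_geometry: r = 57 mm, L = 176 mm, e = 1 mm; θ ← 0°
rotate_crank_by(-52°): θ ← 0° -52° = -52°
crank pin P = (r cos θ, r sin θ) = (35.092704, -44.916613)
h = r sin θ − e = -44.916613 − 1 = -45.916613
x = r cos θ + √(L² − h²) = 35.092704 + √(30976.0 − 2108.3353) = 35.092704 + 169.904869 = 204.997574

204.9976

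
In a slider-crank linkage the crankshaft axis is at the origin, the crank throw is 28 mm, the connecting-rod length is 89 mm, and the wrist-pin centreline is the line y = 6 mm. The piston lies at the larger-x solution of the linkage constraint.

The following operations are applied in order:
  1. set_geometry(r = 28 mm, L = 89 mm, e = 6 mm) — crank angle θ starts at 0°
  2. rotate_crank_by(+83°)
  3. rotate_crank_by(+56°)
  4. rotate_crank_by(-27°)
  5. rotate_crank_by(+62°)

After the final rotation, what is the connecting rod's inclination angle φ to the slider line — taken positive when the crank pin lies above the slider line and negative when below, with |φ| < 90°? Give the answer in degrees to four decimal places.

-1.9788

set_geometry: r = 28 mm, L = 89 mm, e = 6 mm; θ ← 0°
rotate_crank_by(+83°): θ ← 0° +83° = 83°
rotate_crank_by(+56°): θ ← 83° +56° = 139°
rotate_crank_by(-27°): θ ← 139° -27° = 112°
rotate_crank_by(+62°): θ ← 112° +62° = 174°
crank pin P = (r cos θ, r sin θ) = (-27.846613, 2.926797)
h = r sin θ − e = 2.926797 − 6 = -3.073203
sin φ = h / L = -3.073203 / 89 = -0.03453037
φ = arcsin(-0.03453037) = -1.978838°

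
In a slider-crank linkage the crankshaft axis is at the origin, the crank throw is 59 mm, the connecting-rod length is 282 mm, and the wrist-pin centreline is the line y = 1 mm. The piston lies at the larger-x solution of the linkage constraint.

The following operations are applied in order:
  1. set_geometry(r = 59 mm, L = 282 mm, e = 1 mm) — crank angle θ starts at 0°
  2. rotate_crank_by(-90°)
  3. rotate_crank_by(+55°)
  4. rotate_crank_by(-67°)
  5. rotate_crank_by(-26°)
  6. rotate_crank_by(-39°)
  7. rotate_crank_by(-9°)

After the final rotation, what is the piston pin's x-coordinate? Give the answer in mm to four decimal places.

set_geometry: r = 59 mm, L = 282 mm, e = 1 mm; θ ← 0°
rotate_crank_by(-90°): θ ← 0° -90° = -90°
rotate_crank_by(+55°): θ ← -90° +55° = -35°
rotate_crank_by(-67°): θ ← -35° -67° = -102°
rotate_crank_by(-26°): θ ← -102° -26° = -128°
rotate_crank_by(-39°): θ ← -128° -39° = -167°
rotate_crank_by(-9°): θ ← -167° -9° = -176°
crank pin P = (r cos θ, r sin θ) = (-58.856279, -4.115632)
h = r sin θ − e = -4.115632 − 1 = -5.115632
x = r cos θ + √(L² − h²) = -58.856279 + √(79524.0 − 26.1697) = -58.856279 + 281.953596 = 223.097317

223.0973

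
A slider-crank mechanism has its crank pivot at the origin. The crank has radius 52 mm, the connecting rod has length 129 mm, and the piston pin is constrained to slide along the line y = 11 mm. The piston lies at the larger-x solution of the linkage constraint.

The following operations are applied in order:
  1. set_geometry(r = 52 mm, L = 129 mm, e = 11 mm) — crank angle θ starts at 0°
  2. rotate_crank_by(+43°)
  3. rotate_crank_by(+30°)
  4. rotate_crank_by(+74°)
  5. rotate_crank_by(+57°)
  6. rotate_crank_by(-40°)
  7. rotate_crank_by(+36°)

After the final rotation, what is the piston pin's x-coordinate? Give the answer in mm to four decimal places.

76.8834

set_geometry: r = 52 mm, L = 129 mm, e = 11 mm; θ ← 0°
rotate_crank_by(+43°): θ ← 0° +43° = 43°
rotate_crank_by(+30°): θ ← 43° +30° = 73°
rotate_crank_by(+74°): θ ← 73° +74° = 147°
rotate_crank_by(+57°): θ ← 147° +57° = 204°
rotate_crank_by(-40°): θ ← 204° -40° = 164°
rotate_crank_by(+36°): θ ← 164° +36° = 200°
crank pin P = (r cos θ, r sin θ) = (-48.864016, -17.785047)
h = r sin θ − e = -17.785047 − 11 = -28.785047
x = r cos θ + √(L² − h²) = -48.864016 + √(16641.0 − 828.5790) = -48.864016 + 125.747449 = 76.883433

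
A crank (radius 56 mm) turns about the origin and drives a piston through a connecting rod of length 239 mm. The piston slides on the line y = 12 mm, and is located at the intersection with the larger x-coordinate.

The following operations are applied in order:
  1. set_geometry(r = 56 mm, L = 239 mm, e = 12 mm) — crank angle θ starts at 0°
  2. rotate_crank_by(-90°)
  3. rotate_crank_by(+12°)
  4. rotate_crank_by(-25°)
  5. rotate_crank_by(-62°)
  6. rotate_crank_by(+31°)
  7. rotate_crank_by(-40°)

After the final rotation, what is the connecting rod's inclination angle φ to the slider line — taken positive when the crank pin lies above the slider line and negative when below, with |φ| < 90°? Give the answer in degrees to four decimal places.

-4.2841

set_geometry: r = 56 mm, L = 239 mm, e = 12 mm; θ ← 0°
rotate_crank_by(-90°): θ ← 0° -90° = -90°
rotate_crank_by(+12°): θ ← -90° +12° = -78°
rotate_crank_by(-25°): θ ← -78° -25° = -103°
rotate_crank_by(-62°): θ ← -103° -62° = -165°
rotate_crank_by(+31°): θ ← -165° +31° = -134°
rotate_crank_by(-40°): θ ← -134° -40° = -174°
crank pin P = (r cos θ, r sin θ) = (-55.693226, -5.853594)
h = r sin θ − e = -5.853594 − 12 = -17.853594
sin φ = h / L = -17.853594 / 239 = -0.07470123
φ = arcsin(-0.07470123) = -4.284056°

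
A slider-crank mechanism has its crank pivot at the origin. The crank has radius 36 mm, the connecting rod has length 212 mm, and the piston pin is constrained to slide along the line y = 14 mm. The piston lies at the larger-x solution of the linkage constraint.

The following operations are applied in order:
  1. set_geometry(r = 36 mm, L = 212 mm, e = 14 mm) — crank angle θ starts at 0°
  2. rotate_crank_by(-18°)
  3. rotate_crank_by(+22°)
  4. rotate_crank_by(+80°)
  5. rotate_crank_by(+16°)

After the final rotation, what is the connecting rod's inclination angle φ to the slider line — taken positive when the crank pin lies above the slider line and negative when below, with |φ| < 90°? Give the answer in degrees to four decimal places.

set_geometry: r = 36 mm, L = 212 mm, e = 14 mm; θ ← 0°
rotate_crank_by(-18°): θ ← 0° -18° = -18°
rotate_crank_by(+22°): θ ← -18° +22° = 4°
rotate_crank_by(+80°): θ ← 4° +80° = 84°
rotate_crank_by(+16°): θ ← 84° +16° = 100°
crank pin P = (r cos θ, r sin θ) = (-6.251334, 35.453079)
h = r sin θ − e = 35.453079 − 14 = 21.453079
sin φ = h / L = 21.453079 / 212 = 0.10119377
φ = arcsin(0.10119377) = 5.807917°

5.8079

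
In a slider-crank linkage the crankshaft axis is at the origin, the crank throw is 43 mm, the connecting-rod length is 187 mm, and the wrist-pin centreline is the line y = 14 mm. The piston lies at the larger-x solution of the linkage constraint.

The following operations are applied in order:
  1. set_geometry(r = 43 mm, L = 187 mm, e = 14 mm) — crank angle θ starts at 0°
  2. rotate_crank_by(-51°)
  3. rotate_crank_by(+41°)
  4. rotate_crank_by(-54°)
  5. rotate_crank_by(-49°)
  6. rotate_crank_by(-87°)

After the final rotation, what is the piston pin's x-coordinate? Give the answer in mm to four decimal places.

146.5919

set_geometry: r = 43 mm, L = 187 mm, e = 14 mm; θ ← 0°
rotate_crank_by(-51°): θ ← 0° -51° = -51°
rotate_crank_by(+41°): θ ← -51° +41° = -10°
rotate_crank_by(-54°): θ ← -10° -54° = -64°
rotate_crank_by(-49°): θ ← -64° -49° = -113°
rotate_crank_by(-87°): θ ← -113° -87° = -200°
crank pin P = (r cos θ, r sin θ) = (-40.406783, 14.706866)
h = r sin θ − e = 14.706866 − 14 = 0.706866
x = r cos θ + √(L² − h²) = -40.406783 + √(34969.0 − 0.4997) = -40.406783 + 186.998664 = 146.591881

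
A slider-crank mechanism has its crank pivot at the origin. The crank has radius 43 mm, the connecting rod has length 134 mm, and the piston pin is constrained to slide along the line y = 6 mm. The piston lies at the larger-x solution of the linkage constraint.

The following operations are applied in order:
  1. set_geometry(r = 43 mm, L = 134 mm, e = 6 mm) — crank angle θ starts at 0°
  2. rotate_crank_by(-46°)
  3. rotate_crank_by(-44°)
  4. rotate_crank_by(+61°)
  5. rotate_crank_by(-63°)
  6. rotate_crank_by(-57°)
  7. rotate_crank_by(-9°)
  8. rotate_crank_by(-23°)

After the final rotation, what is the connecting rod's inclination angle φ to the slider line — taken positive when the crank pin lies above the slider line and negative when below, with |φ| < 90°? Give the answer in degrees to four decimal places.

-2.2452

set_geometry: r = 43 mm, L = 134 mm, e = 6 mm; θ ← 0°
rotate_crank_by(-46°): θ ← 0° -46° = -46°
rotate_crank_by(-44°): θ ← -46° -44° = -90°
rotate_crank_by(+61°): θ ← -90° +61° = -29°
rotate_crank_by(-63°): θ ← -29° -63° = -92°
rotate_crank_by(-57°): θ ← -92° -57° = -149°
rotate_crank_by(-9°): θ ← -149° -9° = -158°
rotate_crank_by(-23°): θ ← -158° -23° = -181°
crank pin P = (r cos θ, r sin θ) = (-42.993451, 0.750453)
h = r sin θ − e = 0.750453 − 6 = -5.249547
sin φ = h / L = -5.249547 / 134 = -0.03917572
φ = arcsin(-0.03917572) = -2.245178°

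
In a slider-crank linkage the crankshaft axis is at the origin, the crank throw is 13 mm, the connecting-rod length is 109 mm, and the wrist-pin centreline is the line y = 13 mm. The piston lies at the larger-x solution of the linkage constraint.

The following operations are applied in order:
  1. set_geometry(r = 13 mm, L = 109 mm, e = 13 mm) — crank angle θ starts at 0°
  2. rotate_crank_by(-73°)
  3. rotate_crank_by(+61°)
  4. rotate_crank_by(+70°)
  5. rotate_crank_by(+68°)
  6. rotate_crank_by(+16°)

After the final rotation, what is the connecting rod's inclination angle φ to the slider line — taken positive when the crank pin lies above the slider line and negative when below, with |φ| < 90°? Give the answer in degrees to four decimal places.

-2.6273

set_geometry: r = 13 mm, L = 109 mm, e = 13 mm; θ ← 0°
rotate_crank_by(-73°): θ ← 0° -73° = -73°
rotate_crank_by(+61°): θ ← -73° +61° = -12°
rotate_crank_by(+70°): θ ← -12° +70° = 58°
rotate_crank_by(+68°): θ ← 58° +68° = 126°
rotate_crank_by(+16°): θ ← 126° +16° = 142°
crank pin P = (r cos θ, r sin θ) = (-10.244140, 8.003599)
h = r sin θ − e = 8.003599 − 13 = -4.996401
sin φ = h / L = -4.996401 / 109 = -0.04583854
φ = arcsin(-0.04583854) = -2.627275°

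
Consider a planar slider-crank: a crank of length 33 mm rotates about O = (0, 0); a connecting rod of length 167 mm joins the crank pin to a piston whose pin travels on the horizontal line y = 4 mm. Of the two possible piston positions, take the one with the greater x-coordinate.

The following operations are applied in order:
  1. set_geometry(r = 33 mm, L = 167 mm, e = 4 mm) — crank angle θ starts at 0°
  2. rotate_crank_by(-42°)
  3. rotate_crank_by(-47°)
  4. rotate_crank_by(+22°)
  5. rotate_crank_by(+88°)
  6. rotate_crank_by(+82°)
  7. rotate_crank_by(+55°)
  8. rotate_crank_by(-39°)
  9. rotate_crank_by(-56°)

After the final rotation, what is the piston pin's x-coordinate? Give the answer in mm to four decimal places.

180.0383

set_geometry: r = 33 mm, L = 167 mm, e = 4 mm; θ ← 0°
rotate_crank_by(-42°): θ ← 0° -42° = -42°
rotate_crank_by(-47°): θ ← -42° -47° = -89°
rotate_crank_by(+22°): θ ← -89° +22° = -67°
rotate_crank_by(+88°): θ ← -67° +88° = 21°
rotate_crank_by(+82°): θ ← 21° +82° = 103°
rotate_crank_by(+55°): θ ← 103° +55° = 158°
rotate_crank_by(-39°): θ ← 158° -39° = 119°
rotate_crank_by(-56°): θ ← 119° -56° = 63°
crank pin P = (r cos θ, r sin θ) = (14.981686, 29.403215)
h = r sin θ − e = 29.403215 − 4 = 25.403215
x = r cos θ + √(L² − h²) = 14.981686 + √(27889.0 − 645.3233) = 14.981686 + 165.056586 = 180.038273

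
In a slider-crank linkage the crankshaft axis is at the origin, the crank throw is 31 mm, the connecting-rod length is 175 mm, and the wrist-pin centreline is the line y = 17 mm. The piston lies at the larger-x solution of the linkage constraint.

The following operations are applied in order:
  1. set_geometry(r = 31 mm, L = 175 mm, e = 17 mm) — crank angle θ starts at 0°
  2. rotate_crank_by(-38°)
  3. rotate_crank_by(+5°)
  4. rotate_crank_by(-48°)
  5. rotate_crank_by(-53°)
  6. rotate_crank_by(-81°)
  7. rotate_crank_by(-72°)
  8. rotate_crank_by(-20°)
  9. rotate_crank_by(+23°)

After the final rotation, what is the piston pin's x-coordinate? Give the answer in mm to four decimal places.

182.0101

set_geometry: r = 31 mm, L = 175 mm, e = 17 mm; θ ← 0°
rotate_crank_by(-38°): θ ← 0° -38° = -38°
rotate_crank_by(+5°): θ ← -38° +5° = -33°
rotate_crank_by(-48°): θ ← -33° -48° = -81°
rotate_crank_by(-53°): θ ← -81° -53° = -134°
rotate_crank_by(-81°): θ ← -134° -81° = -215°
rotate_crank_by(-72°): θ ← -215° -72° = -287°
rotate_crank_by(-20°): θ ← -287° -20° = -307°
rotate_crank_by(+23°): θ ← -307° +23° = -284°
crank pin P = (r cos θ, r sin θ) = (7.499579, 30.079168)
h = r sin θ − e = 30.079168 − 17 = 13.079168
x = r cos θ + √(L² − h²) = 7.499579 + √(30625.0 − 171.0646) = 7.499579 + 174.510560 = 182.010138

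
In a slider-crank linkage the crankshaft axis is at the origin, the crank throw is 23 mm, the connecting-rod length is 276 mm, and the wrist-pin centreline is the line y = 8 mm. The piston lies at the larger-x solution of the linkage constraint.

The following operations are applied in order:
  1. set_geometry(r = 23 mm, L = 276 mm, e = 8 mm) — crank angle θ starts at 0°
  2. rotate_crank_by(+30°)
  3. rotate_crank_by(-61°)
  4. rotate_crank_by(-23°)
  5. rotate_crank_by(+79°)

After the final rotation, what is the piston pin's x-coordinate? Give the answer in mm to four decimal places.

296.8397

set_geometry: r = 23 mm, L = 276 mm, e = 8 mm; θ ← 0°
rotate_crank_by(+30°): θ ← 0° +30° = 30°
rotate_crank_by(-61°): θ ← 30° -61° = -31°
rotate_crank_by(-23°): θ ← -31° -23° = -54°
rotate_crank_by(+79°): θ ← -54° +79° = 25°
crank pin P = (r cos θ, r sin θ) = (20.845079, 9.720220)
h = r sin θ − e = 9.720220 − 8 = 1.720220
x = r cos θ + √(L² − h²) = 20.845079 + √(76176.0 − 2.9592) = 20.845079 + 275.994639 = 296.839718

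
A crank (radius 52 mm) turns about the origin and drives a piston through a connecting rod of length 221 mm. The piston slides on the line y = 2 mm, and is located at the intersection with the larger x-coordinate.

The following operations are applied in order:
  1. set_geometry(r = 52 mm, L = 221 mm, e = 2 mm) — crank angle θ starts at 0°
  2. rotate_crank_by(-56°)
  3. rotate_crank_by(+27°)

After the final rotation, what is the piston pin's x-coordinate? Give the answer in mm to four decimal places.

264.7987

set_geometry: r = 52 mm, L = 221 mm, e = 2 mm; θ ← 0°
rotate_crank_by(-56°): θ ← 0° -56° = -56°
rotate_crank_by(+27°): θ ← -56° +27° = -29°
crank pin P = (r cos θ, r sin θ) = (45.480225, -25.210100)
h = r sin θ − e = -25.210100 − 2 = -27.210100
x = r cos θ + √(L² − h²) = 45.480225 + √(48841.0 − 740.3896) = 45.480225 + 219.318514 = 264.798738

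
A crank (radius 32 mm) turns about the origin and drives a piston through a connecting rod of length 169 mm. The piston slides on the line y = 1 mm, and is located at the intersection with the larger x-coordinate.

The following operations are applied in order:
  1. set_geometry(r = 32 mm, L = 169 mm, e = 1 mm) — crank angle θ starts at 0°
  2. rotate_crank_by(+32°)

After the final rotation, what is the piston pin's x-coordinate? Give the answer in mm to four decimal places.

set_geometry: r = 32 mm, L = 169 mm, e = 1 mm; θ ← 0°
rotate_crank_by(+32°): θ ← 0° +32° = 32°
crank pin P = (r cos θ, r sin θ) = (27.137539, 16.957416)
h = r sin θ − e = 16.957416 − 1 = 15.957416
x = r cos θ + √(L² − h²) = 27.137539 + √(28561.0 − 254.6391) = 27.137539 + 168.244943 = 195.382482

195.3825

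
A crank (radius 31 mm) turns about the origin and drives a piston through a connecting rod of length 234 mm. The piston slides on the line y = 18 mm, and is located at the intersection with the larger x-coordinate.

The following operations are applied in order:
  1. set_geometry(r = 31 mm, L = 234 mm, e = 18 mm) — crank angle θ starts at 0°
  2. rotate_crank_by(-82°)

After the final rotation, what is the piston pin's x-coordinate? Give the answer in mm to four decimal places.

set_geometry: r = 31 mm, L = 234 mm, e = 18 mm; θ ← 0°
rotate_crank_by(-82°): θ ← 0° -82° = -82°
crank pin P = (r cos θ, r sin θ) = (4.314366, -30.698310)
h = r sin θ − e = -30.698310 − 18 = -48.698310
x = r cos θ + √(L² − h²) = 4.314366 + √(54756.0 − 2371.5254) = 4.314366 + 228.876549 = 233.190915

233.1909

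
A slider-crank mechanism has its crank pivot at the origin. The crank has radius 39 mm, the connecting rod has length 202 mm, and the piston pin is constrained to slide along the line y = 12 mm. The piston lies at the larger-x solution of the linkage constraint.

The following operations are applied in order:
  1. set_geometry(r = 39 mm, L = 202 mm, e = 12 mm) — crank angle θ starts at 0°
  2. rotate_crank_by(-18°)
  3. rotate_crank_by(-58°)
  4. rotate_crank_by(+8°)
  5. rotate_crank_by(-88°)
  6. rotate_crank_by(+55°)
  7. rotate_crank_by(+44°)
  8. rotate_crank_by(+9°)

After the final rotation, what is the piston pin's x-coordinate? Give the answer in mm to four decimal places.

223.8950

set_geometry: r = 39 mm, L = 202 mm, e = 12 mm; θ ← 0°
rotate_crank_by(-18°): θ ← 0° -18° = -18°
rotate_crank_by(-58°): θ ← -18° -58° = -76°
rotate_crank_by(+8°): θ ← -76° +8° = -68°
rotate_crank_by(-88°): θ ← -68° -88° = -156°
rotate_crank_by(+55°): θ ← -156° +55° = -101°
rotate_crank_by(+44°): θ ← -101° +44° = -57°
rotate_crank_by(+9°): θ ← -57° +9° = -48°
crank pin P = (r cos θ, r sin θ) = (26.096094, -28.982648)
h = r sin θ − e = -28.982648 − 12 = -40.982648
x = r cos θ + √(L² − h²) = 26.096094 + √(40804.0 − 1679.5775) = 26.096094 + 197.798945 = 223.895038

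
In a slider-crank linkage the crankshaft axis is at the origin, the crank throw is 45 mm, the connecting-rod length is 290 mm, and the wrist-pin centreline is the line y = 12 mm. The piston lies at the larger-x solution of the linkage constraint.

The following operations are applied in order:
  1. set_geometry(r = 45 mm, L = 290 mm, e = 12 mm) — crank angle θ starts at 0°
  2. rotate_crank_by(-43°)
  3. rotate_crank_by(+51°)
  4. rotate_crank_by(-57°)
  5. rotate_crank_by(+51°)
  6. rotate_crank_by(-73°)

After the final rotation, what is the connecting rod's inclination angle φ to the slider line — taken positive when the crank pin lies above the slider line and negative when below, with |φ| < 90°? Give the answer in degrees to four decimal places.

set_geometry: r = 45 mm, L = 290 mm, e = 12 mm; θ ← 0°
rotate_crank_by(-43°): θ ← 0° -43° = -43°
rotate_crank_by(+51°): θ ← -43° +51° = 8°
rotate_crank_by(-57°): θ ← 8° -57° = -49°
rotate_crank_by(+51°): θ ← -49° +51° = 2°
rotate_crank_by(-73°): θ ← 2° -73° = -71°
crank pin P = (r cos θ, r sin θ) = (14.650567, -42.548336)
h = r sin θ − e = -42.548336 − 12 = -54.548336
sin φ = h / L = -54.548336 / 290 = -0.18809771
φ = arcsin(-0.18809771) = -10.841790°

-10.8418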